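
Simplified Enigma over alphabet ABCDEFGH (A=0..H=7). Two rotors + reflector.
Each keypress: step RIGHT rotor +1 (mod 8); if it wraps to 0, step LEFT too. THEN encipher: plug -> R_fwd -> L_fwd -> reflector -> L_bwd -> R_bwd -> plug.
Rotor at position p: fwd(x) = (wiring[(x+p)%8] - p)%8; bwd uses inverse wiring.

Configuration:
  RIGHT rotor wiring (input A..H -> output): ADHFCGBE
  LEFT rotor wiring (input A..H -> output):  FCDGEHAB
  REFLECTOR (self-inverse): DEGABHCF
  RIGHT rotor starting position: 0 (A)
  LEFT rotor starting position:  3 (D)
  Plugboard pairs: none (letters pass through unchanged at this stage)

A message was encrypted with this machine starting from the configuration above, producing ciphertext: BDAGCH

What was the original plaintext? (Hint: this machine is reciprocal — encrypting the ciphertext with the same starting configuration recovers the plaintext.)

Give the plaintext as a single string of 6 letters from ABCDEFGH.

Char 1 ('B'): step: R->1, L=3; B->plug->B->R->G->L->H->refl->F->L'->D->R'->G->plug->G
Char 2 ('D'): step: R->2, L=3; D->plug->D->R->E->L->G->refl->C->L'->F->R'->A->plug->A
Char 3 ('A'): step: R->3, L=3; A->plug->A->R->C->L->E->refl->B->L'->B->R'->E->plug->E
Char 4 ('G'): step: R->4, L=3; G->plug->G->R->D->L->F->refl->H->L'->G->R'->A->plug->A
Char 5 ('C'): step: R->5, L=3; C->plug->C->R->H->L->A->refl->D->L'->A->R'->G->plug->G
Char 6 ('H'): step: R->6, L=3; H->plug->H->R->A->L->D->refl->A->L'->H->R'->F->plug->F

Answer: GAEAGF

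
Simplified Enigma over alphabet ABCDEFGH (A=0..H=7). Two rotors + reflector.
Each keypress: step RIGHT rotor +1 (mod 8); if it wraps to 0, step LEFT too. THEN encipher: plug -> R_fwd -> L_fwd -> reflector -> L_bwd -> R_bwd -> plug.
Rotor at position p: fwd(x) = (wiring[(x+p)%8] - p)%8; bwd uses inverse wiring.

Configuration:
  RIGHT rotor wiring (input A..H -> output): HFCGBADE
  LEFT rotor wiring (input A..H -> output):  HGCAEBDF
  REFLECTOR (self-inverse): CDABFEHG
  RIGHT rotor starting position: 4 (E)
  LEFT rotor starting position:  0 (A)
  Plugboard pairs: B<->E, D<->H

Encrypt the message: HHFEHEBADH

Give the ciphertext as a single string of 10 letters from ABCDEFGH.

Char 1 ('H'): step: R->5, L=0; H->plug->D->R->C->L->C->refl->A->L'->D->R'->A->plug->A
Char 2 ('H'): step: R->6, L=0; H->plug->D->R->H->L->F->refl->E->L'->E->R'->E->plug->B
Char 3 ('F'): step: R->7, L=0; F->plug->F->R->C->L->C->refl->A->L'->D->R'->D->plug->H
Char 4 ('E'): step: R->0, L->1 (L advanced); E->plug->B->R->F->L->C->refl->A->L'->E->R'->H->plug->D
Char 5 ('H'): step: R->1, L=1; H->plug->D->R->A->L->F->refl->E->L'->G->R'->H->plug->D
Char 6 ('E'): step: R->2, L=1; E->plug->B->R->E->L->A->refl->C->L'->F->R'->G->plug->G
Char 7 ('B'): step: R->3, L=1; B->plug->E->R->B->L->B->refl->D->L'->D->R'->A->plug->A
Char 8 ('A'): step: R->4, L=1; A->plug->A->R->F->L->C->refl->A->L'->E->R'->B->plug->E
Char 9 ('D'): step: R->5, L=1; D->plug->H->R->E->L->A->refl->C->L'->F->R'->F->plug->F
Char 10 ('H'): step: R->6, L=1; H->plug->D->R->H->L->G->refl->H->L'->C->R'->H->plug->D

Answer: ABHDDGAEFD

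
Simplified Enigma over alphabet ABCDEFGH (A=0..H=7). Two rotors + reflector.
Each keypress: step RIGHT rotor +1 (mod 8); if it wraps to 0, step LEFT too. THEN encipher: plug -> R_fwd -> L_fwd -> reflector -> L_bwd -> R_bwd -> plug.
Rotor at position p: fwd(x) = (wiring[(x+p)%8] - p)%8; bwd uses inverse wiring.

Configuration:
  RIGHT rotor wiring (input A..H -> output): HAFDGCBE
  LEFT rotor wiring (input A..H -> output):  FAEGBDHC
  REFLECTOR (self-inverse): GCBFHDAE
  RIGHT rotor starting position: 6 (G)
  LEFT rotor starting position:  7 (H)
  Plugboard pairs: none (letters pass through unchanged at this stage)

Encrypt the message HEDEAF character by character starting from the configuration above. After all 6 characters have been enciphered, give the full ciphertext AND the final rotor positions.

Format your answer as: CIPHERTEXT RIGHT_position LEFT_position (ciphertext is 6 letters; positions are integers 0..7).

Answer: AFFCGH 4 0

Derivation:
Char 1 ('H'): step: R->7, L=7; H->plug->H->R->C->L->B->refl->C->L'->F->R'->A->plug->A
Char 2 ('E'): step: R->0, L->0 (L advanced); E->plug->E->R->G->L->H->refl->E->L'->C->R'->F->plug->F
Char 3 ('D'): step: R->1, L=0; D->plug->D->R->F->L->D->refl->F->L'->A->R'->F->plug->F
Char 4 ('E'): step: R->2, L=0; E->plug->E->R->H->L->C->refl->B->L'->E->R'->C->plug->C
Char 5 ('A'): step: R->3, L=0; A->plug->A->R->A->L->F->refl->D->L'->F->R'->G->plug->G
Char 6 ('F'): step: R->4, L=0; F->plug->F->R->E->L->B->refl->C->L'->H->R'->H->plug->H
Final: ciphertext=AFFCGH, RIGHT=4, LEFT=0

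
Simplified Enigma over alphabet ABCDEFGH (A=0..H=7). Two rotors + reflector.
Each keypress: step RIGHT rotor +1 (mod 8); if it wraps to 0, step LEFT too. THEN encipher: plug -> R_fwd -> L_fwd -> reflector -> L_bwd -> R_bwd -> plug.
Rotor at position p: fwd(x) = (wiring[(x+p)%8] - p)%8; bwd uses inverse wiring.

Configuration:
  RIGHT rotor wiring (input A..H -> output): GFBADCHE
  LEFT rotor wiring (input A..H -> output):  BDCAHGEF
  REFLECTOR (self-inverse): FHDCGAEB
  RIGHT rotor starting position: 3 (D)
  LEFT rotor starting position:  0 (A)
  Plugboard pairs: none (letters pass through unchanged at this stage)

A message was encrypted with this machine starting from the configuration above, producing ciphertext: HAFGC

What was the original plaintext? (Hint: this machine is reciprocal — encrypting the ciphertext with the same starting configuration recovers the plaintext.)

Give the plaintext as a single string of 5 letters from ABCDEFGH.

Char 1 ('H'): step: R->4, L=0; H->plug->H->R->E->L->H->refl->B->L'->A->R'->D->plug->D
Char 2 ('A'): step: R->5, L=0; A->plug->A->R->F->L->G->refl->E->L'->G->R'->H->plug->H
Char 3 ('F'): step: R->6, L=0; F->plug->F->R->C->L->C->refl->D->L'->B->R'->A->plug->A
Char 4 ('G'): step: R->7, L=0; G->plug->G->R->D->L->A->refl->F->L'->H->R'->B->plug->B
Char 5 ('C'): step: R->0, L->1 (L advanced); C->plug->C->R->B->L->B->refl->H->L'->C->R'->F->plug->F

Answer: DHABF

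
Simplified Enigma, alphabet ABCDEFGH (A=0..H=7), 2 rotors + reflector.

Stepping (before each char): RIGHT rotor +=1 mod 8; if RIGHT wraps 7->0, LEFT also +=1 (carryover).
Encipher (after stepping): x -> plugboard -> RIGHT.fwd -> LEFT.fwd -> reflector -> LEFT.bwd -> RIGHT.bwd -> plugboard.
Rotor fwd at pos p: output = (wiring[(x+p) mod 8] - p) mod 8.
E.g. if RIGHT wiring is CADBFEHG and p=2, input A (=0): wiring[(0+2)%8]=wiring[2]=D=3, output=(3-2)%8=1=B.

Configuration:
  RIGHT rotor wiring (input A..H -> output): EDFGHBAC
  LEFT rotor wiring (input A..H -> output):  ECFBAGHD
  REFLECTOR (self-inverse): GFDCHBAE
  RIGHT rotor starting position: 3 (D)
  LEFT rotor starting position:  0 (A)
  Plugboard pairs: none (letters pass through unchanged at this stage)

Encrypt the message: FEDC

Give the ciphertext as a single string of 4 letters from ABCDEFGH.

Answer: GFBB

Derivation:
Char 1 ('F'): step: R->4, L=0; F->plug->F->R->H->L->D->refl->C->L'->B->R'->G->plug->G
Char 2 ('E'): step: R->5, L=0; E->plug->E->R->G->L->H->refl->E->L'->A->R'->F->plug->F
Char 3 ('D'): step: R->6, L=0; D->plug->D->R->F->L->G->refl->A->L'->E->R'->B->plug->B
Char 4 ('C'): step: R->7, L=0; C->plug->C->R->E->L->A->refl->G->L'->F->R'->B->plug->B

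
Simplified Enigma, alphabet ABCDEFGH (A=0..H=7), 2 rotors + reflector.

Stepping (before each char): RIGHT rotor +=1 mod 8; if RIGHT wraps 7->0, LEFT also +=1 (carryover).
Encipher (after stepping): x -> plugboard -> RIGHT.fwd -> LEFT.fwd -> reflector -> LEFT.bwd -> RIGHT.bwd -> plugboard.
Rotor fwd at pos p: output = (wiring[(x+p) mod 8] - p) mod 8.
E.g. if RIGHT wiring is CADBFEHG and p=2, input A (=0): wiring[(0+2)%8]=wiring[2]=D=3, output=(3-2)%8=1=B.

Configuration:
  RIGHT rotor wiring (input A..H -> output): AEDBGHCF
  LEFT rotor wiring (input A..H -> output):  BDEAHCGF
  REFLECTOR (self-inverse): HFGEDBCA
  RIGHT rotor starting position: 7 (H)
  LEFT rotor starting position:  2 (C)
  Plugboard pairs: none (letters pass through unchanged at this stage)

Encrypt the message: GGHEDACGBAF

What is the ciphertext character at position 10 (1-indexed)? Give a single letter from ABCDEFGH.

Char 1 ('G'): step: R->0, L->3 (L advanced); G->plug->G->R->C->L->H->refl->A->L'->G->R'->E->plug->E
Char 2 ('G'): step: R->1, L=3; G->plug->G->R->E->L->C->refl->G->L'->F->R'->D->plug->D
Char 3 ('H'): step: R->2, L=3; H->plug->H->R->C->L->H->refl->A->L'->G->R'->G->plug->G
Char 4 ('E'): step: R->3, L=3; E->plug->E->R->C->L->H->refl->A->L'->G->R'->A->plug->A
Char 5 ('D'): step: R->4, L=3; D->plug->D->R->B->L->E->refl->D->L'->D->R'->B->plug->B
Char 6 ('A'): step: R->5, L=3; A->plug->A->R->C->L->H->refl->A->L'->G->R'->F->plug->F
Char 7 ('C'): step: R->6, L=3; C->plug->C->R->C->L->H->refl->A->L'->G->R'->D->plug->D
Char 8 ('G'): step: R->7, L=3; G->plug->G->R->A->L->F->refl->B->L'->H->R'->F->plug->F
Char 9 ('B'): step: R->0, L->4 (L advanced); B->plug->B->R->E->L->F->refl->B->L'->D->R'->C->plug->C
Char 10 ('A'): step: R->1, L=4; A->plug->A->R->D->L->B->refl->F->L'->E->R'->G->plug->G

G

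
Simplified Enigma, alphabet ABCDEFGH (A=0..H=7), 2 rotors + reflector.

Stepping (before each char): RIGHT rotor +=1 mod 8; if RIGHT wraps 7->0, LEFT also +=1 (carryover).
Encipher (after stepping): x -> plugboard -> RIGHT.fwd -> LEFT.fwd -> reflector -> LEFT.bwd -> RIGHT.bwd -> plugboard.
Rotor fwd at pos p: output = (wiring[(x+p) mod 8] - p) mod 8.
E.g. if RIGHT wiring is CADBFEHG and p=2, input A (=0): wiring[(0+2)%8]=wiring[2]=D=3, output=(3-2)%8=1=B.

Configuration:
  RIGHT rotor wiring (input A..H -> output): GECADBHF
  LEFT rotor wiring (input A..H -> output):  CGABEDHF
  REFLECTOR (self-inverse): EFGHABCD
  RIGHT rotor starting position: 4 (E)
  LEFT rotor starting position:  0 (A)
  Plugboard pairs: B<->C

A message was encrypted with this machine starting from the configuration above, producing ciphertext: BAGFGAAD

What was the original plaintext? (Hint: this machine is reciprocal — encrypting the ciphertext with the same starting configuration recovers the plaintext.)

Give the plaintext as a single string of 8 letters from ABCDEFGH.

Char 1 ('B'): step: R->5, L=0; B->plug->C->R->A->L->C->refl->G->L'->B->R'->D->plug->D
Char 2 ('A'): step: R->6, L=0; A->plug->A->R->B->L->G->refl->C->L'->A->R'->C->plug->B
Char 3 ('G'): step: R->7, L=0; G->plug->G->R->C->L->A->refl->E->L'->E->R'->F->plug->F
Char 4 ('F'): step: R->0, L->1 (L advanced); F->plug->F->R->B->L->H->refl->D->L'->D->R'->E->plug->E
Char 5 ('G'): step: R->1, L=1; G->plug->G->R->E->L->C->refl->G->L'->F->R'->H->plug->H
Char 6 ('A'): step: R->2, L=1; A->plug->A->R->A->L->F->refl->B->L'->H->R'->D->plug->D
Char 7 ('A'): step: R->3, L=1; A->plug->A->R->F->L->G->refl->C->L'->E->R'->D->plug->D
Char 8 ('D'): step: R->4, L=1; D->plug->D->R->B->L->H->refl->D->L'->D->R'->C->plug->B

Answer: DBFEHDDB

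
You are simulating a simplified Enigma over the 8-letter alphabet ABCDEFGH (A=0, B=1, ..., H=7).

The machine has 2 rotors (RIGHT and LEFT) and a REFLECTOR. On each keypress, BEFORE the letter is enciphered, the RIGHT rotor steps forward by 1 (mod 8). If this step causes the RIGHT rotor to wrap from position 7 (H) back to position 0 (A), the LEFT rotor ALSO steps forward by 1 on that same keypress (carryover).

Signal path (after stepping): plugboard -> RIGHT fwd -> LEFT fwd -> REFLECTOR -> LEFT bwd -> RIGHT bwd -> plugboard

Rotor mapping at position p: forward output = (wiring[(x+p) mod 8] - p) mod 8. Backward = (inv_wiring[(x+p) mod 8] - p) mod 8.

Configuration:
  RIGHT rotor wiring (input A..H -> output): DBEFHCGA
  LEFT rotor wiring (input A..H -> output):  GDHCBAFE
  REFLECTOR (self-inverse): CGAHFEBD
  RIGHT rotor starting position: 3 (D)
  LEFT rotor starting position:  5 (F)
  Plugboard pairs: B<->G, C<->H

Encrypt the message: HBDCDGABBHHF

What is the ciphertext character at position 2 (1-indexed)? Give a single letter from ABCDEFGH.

Char 1 ('H'): step: R->4, L=5; H->plug->C->R->C->L->H->refl->D->L'->A->R'->G->plug->B
Char 2 ('B'): step: R->5, L=5; B->plug->G->R->A->L->D->refl->H->L'->C->R'->H->plug->C

C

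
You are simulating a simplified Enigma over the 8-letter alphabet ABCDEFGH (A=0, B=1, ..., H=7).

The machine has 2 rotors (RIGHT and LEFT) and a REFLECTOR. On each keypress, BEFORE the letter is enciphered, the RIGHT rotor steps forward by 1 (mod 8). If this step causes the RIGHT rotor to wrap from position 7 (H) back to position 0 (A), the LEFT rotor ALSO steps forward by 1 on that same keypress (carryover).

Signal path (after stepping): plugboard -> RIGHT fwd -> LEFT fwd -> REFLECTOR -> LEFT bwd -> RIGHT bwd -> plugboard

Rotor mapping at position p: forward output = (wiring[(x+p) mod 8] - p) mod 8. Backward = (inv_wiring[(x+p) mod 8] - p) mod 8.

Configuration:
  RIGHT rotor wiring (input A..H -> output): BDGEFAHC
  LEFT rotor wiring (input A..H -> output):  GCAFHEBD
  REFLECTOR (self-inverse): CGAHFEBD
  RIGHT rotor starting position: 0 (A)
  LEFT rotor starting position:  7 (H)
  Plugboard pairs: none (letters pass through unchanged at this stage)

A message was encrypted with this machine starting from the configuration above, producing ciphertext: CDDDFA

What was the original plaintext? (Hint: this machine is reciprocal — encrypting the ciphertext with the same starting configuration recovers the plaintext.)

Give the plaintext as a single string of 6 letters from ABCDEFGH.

Answer: DFHHBH

Derivation:
Char 1 ('C'): step: R->1, L=7; C->plug->C->R->D->L->B->refl->G->L'->E->R'->D->plug->D
Char 2 ('D'): step: R->2, L=7; D->plug->D->R->G->L->F->refl->E->L'->A->R'->F->plug->F
Char 3 ('D'): step: R->3, L=7; D->plug->D->R->E->L->G->refl->B->L'->D->R'->H->plug->H
Char 4 ('D'): step: R->4, L=7; D->plug->D->R->G->L->F->refl->E->L'->A->R'->H->plug->H
Char 5 ('F'): step: R->5, L=7; F->plug->F->R->B->L->H->refl->D->L'->C->R'->B->plug->B
Char 6 ('A'): step: R->6, L=7; A->plug->A->R->B->L->H->refl->D->L'->C->R'->H->plug->H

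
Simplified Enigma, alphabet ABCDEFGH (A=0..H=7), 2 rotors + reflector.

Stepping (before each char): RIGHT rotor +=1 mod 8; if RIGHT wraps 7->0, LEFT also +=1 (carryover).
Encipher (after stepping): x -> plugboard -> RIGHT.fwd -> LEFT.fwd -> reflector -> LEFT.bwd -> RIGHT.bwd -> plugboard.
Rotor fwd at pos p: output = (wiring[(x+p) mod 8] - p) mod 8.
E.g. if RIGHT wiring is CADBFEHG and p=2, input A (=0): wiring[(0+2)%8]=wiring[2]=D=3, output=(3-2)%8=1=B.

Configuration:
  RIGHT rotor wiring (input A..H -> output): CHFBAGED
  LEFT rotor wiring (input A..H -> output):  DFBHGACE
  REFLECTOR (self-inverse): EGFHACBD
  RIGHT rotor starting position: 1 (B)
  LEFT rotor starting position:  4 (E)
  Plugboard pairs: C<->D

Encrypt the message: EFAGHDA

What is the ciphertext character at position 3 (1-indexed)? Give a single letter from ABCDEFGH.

Char 1 ('E'): step: R->2, L=4; E->plug->E->R->C->L->G->refl->B->L'->F->R'->H->plug->H
Char 2 ('F'): step: R->3, L=4; F->plug->F->R->H->L->D->refl->H->L'->E->R'->G->plug->G
Char 3 ('A'): step: R->4, L=4; A->plug->A->R->E->L->H->refl->D->L'->H->R'->D->plug->C

C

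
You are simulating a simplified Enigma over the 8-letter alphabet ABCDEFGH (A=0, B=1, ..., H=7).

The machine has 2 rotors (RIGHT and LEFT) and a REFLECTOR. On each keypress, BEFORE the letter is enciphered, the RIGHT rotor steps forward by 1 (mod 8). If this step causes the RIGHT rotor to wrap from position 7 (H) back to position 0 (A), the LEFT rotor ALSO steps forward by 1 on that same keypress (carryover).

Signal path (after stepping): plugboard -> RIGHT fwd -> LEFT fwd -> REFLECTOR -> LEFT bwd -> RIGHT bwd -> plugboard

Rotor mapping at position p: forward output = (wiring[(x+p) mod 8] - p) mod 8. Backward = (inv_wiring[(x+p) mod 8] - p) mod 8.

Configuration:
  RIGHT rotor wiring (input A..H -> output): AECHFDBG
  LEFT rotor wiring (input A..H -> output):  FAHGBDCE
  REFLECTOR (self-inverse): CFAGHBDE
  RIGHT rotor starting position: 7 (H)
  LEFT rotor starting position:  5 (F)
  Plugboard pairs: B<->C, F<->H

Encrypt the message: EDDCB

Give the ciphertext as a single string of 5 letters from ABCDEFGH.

Char 1 ('E'): step: R->0, L->6 (L advanced); E->plug->E->R->F->L->A->refl->C->L'->D->R'->F->plug->H
Char 2 ('D'): step: R->1, L=6; D->plug->D->R->E->L->B->refl->F->L'->H->R'->H->plug->F
Char 3 ('D'): step: R->2, L=6; D->plug->D->R->B->L->G->refl->D->L'->G->R'->G->plug->G
Char 4 ('C'): step: R->3, L=6; C->plug->B->R->C->L->H->refl->E->L'->A->R'->C->plug->B
Char 5 ('B'): step: R->4, L=6; B->plug->C->R->F->L->A->refl->C->L'->D->R'->H->plug->F

Answer: HFGBF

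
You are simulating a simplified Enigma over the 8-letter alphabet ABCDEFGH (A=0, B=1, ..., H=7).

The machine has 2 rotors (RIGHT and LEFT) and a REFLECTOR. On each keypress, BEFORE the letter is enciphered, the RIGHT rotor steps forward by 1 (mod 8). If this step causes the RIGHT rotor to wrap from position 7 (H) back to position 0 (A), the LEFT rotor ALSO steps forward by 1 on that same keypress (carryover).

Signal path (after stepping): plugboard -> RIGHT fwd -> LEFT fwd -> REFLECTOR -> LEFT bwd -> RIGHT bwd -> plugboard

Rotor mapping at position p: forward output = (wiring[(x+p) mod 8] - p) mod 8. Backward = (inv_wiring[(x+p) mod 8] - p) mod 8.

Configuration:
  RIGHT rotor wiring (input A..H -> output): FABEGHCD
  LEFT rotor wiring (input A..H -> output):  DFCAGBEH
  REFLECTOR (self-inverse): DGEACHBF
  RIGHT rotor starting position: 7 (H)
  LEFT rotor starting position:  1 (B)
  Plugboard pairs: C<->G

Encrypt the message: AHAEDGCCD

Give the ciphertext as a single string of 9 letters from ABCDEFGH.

Answer: HCEDHHGFE

Derivation:
Char 1 ('A'): step: R->0, L->2 (L advanced); A->plug->A->R->F->L->F->refl->H->L'->D->R'->H->plug->H
Char 2 ('H'): step: R->1, L=2; H->plug->H->R->E->L->C->refl->E->L'->C->R'->G->plug->C
Char 3 ('A'): step: R->2, L=2; A->plug->A->R->H->L->D->refl->A->L'->A->R'->E->plug->E
Char 4 ('E'): step: R->3, L=2; E->plug->E->R->A->L->A->refl->D->L'->H->R'->D->plug->D
Char 5 ('D'): step: R->4, L=2; D->plug->D->R->H->L->D->refl->A->L'->A->R'->H->plug->H
Char 6 ('G'): step: R->5, L=2; G->plug->C->R->G->L->B->refl->G->L'->B->R'->H->plug->H
Char 7 ('C'): step: R->6, L=2; C->plug->G->R->A->L->A->refl->D->L'->H->R'->C->plug->G
Char 8 ('C'): step: R->7, L=2; C->plug->G->R->A->L->A->refl->D->L'->H->R'->F->plug->F
Char 9 ('D'): step: R->0, L->3 (L advanced); D->plug->D->R->E->L->E->refl->C->L'->G->R'->E->plug->E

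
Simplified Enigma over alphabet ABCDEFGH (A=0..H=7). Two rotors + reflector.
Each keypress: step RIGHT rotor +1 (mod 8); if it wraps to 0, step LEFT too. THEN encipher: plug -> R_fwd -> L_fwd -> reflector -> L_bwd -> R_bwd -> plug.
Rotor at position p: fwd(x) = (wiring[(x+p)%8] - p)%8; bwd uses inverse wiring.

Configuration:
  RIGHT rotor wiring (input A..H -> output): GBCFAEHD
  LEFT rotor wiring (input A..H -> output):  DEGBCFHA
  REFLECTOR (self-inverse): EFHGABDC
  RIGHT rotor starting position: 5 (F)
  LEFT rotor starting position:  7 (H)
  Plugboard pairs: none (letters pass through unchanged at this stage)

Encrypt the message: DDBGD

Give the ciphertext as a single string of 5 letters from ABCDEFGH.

Answer: EAGAA

Derivation:
Char 1 ('D'): step: R->6, L=7; D->plug->D->R->D->L->H->refl->C->L'->E->R'->E->plug->E
Char 2 ('D'): step: R->7, L=7; D->plug->D->R->D->L->H->refl->C->L'->E->R'->A->plug->A
Char 3 ('B'): step: R->0, L->0 (L advanced); B->plug->B->R->B->L->E->refl->A->L'->H->R'->G->plug->G
Char 4 ('G'): step: R->1, L=0; G->plug->G->R->C->L->G->refl->D->L'->A->R'->A->plug->A
Char 5 ('D'): step: R->2, L=0; D->plug->D->R->C->L->G->refl->D->L'->A->R'->A->plug->A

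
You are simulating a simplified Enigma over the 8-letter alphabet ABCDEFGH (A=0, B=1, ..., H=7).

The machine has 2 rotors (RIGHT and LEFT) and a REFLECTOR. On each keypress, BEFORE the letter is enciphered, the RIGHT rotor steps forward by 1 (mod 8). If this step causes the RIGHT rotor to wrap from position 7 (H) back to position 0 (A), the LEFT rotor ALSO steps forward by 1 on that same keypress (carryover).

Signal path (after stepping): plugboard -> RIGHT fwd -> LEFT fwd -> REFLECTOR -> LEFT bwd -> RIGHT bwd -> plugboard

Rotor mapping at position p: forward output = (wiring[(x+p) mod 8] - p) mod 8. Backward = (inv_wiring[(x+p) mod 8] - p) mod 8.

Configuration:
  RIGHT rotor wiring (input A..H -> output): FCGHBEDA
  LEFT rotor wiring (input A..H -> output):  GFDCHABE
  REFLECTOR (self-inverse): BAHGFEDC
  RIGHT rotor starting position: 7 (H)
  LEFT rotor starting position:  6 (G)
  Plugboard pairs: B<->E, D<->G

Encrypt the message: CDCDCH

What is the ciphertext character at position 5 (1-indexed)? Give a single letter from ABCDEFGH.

Char 1 ('C'): step: R->0, L->7 (L advanced); C->plug->C->R->G->L->B->refl->A->L'->F->R'->A->plug->A
Char 2 ('D'): step: R->1, L=7; D->plug->G->R->H->L->C->refl->H->L'->B->R'->A->plug->A
Char 3 ('C'): step: R->2, L=7; C->plug->C->R->H->L->C->refl->H->L'->B->R'->E->plug->B
Char 4 ('D'): step: R->3, L=7; D->plug->G->R->H->L->C->refl->H->L'->B->R'->C->plug->C
Char 5 ('C'): step: R->4, L=7; C->plug->C->R->H->L->C->refl->H->L'->B->R'->E->plug->B

B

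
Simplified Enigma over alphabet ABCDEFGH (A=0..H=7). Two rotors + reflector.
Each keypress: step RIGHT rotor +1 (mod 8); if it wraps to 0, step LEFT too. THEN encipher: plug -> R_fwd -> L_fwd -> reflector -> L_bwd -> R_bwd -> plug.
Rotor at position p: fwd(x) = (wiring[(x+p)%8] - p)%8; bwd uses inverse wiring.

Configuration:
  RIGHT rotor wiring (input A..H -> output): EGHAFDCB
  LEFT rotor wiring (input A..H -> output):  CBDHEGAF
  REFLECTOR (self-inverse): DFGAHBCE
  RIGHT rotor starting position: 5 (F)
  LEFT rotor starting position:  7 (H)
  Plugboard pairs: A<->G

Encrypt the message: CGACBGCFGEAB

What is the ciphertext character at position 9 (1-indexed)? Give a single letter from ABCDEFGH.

Char 1 ('C'): step: R->6, L=7; C->plug->C->R->G->L->H->refl->E->L'->D->R'->B->plug->B
Char 2 ('G'): step: R->7, L=7; G->plug->A->R->C->L->C->refl->G->L'->A->R'->D->plug->D
Char 3 ('A'): step: R->0, L->0 (L advanced); A->plug->G->R->C->L->D->refl->A->L'->G->R'->B->plug->B
Char 4 ('C'): step: R->1, L=0; C->plug->C->R->H->L->F->refl->B->L'->B->R'->F->plug->F
Char 5 ('B'): step: R->2, L=0; B->plug->B->R->G->L->A->refl->D->L'->C->R'->G->plug->A
Char 6 ('G'): step: R->3, L=0; G->plug->A->R->F->L->G->refl->C->L'->A->R'->C->plug->C
Char 7 ('C'): step: R->4, L=0; C->plug->C->R->G->L->A->refl->D->L'->C->R'->F->plug->F
Char 8 ('F'): step: R->5, L=0; F->plug->F->R->C->L->D->refl->A->L'->G->R'->A->plug->G
Char 9 ('G'): step: R->6, L=0; G->plug->A->R->E->L->E->refl->H->L'->D->R'->B->plug->B

B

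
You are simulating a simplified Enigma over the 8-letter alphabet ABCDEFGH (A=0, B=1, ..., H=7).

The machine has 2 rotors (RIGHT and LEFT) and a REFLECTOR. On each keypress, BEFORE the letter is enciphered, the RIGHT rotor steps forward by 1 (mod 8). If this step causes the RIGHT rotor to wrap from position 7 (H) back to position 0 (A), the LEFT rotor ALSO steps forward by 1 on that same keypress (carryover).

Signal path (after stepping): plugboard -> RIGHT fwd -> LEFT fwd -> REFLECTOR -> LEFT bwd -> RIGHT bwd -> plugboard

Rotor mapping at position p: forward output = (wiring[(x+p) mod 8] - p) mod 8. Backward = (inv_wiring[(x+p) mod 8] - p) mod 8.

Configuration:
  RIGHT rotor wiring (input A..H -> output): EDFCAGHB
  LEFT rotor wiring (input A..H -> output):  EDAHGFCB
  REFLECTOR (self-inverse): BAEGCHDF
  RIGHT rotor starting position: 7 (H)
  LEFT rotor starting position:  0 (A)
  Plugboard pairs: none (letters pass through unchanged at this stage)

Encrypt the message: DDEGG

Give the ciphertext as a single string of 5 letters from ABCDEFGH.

Char 1 ('D'): step: R->0, L->1 (L advanced); D->plug->D->R->C->L->G->refl->D->L'->H->R'->G->plug->G
Char 2 ('D'): step: R->1, L=1; D->plug->D->R->H->L->D->refl->G->L'->C->R'->A->plug->A
Char 3 ('E'): step: R->2, L=1; E->plug->E->R->F->L->B->refl->A->L'->G->R'->C->plug->C
Char 4 ('G'): step: R->3, L=1; G->plug->G->R->A->L->C->refl->E->L'->E->R'->D->plug->D
Char 5 ('G'): step: R->4, L=1; G->plug->G->R->B->L->H->refl->F->L'->D->R'->C->plug->C

Answer: GACDC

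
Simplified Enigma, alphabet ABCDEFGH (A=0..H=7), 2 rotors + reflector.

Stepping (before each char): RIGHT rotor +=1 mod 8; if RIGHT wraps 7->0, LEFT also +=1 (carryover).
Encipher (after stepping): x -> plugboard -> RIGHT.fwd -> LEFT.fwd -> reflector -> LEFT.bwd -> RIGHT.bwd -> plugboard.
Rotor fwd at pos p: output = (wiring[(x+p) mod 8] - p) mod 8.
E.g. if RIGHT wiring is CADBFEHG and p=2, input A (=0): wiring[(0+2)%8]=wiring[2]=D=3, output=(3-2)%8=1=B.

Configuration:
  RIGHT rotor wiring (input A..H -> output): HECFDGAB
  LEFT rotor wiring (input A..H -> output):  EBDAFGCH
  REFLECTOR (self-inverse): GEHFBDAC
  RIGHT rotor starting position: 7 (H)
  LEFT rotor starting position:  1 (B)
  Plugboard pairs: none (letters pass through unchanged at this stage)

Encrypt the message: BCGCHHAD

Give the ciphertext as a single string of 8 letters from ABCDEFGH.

Char 1 ('B'): step: R->0, L->2 (L advanced); B->plug->B->R->E->L->A->refl->G->L'->B->R'->H->plug->H
Char 2 ('C'): step: R->1, L=2; C->plug->C->R->E->L->A->refl->G->L'->B->R'->B->plug->B
Char 3 ('G'): step: R->2, L=2; G->plug->G->R->F->L->F->refl->D->L'->C->R'->H->plug->H
Char 4 ('C'): step: R->3, L=2; C->plug->C->R->D->L->E->refl->B->L'->A->R'->B->plug->B
Char 5 ('H'): step: R->4, L=2; H->plug->H->R->B->L->G->refl->A->L'->E->R'->C->plug->C
Char 6 ('H'): step: R->5, L=2; H->plug->H->R->G->L->C->refl->H->L'->H->R'->E->plug->E
Char 7 ('A'): step: R->6, L=2; A->plug->A->R->C->L->D->refl->F->L'->F->R'->G->plug->G
Char 8 ('D'): step: R->7, L=2; D->plug->D->R->D->L->E->refl->B->L'->A->R'->B->plug->B

Answer: HBHBCEGB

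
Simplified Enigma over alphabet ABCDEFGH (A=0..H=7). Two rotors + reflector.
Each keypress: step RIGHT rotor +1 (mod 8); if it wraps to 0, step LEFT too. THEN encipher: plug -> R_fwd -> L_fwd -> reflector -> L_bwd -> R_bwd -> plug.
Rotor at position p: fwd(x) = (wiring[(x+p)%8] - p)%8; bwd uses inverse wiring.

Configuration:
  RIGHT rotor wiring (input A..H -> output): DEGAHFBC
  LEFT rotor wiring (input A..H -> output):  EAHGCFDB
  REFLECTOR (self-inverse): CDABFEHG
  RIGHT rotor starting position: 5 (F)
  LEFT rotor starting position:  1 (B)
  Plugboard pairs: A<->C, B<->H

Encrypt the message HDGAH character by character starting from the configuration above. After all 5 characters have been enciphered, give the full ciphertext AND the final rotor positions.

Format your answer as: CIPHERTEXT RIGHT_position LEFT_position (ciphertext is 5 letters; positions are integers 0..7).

Char 1 ('H'): step: R->6, L=1; H->plug->B->R->E->L->E->refl->F->L'->C->R'->F->plug->F
Char 2 ('D'): step: R->7, L=1; D->plug->D->R->H->L->D->refl->B->L'->D->R'->A->plug->C
Char 3 ('G'): step: R->0, L->2 (L advanced); G->plug->G->R->B->L->E->refl->F->L'->A->R'->D->plug->D
Char 4 ('A'): step: R->1, L=2; A->plug->C->R->H->L->G->refl->H->L'->F->R'->B->plug->H
Char 5 ('H'): step: R->2, L=2; H->plug->B->R->G->L->C->refl->A->L'->C->R'->H->plug->B
Final: ciphertext=FCDHB, RIGHT=2, LEFT=2

Answer: FCDHB 2 2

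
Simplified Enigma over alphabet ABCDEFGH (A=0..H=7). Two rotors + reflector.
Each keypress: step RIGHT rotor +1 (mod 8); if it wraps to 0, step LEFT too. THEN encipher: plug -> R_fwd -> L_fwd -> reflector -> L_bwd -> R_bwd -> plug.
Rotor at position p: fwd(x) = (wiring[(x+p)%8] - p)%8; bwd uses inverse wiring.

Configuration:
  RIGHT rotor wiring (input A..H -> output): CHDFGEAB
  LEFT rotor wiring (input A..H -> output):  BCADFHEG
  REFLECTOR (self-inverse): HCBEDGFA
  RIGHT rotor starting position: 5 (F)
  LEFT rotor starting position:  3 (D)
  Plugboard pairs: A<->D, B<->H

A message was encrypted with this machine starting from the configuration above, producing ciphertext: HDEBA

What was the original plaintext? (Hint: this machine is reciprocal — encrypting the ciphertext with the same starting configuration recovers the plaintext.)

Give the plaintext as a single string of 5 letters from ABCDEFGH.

Answer: AABDF

Derivation:
Char 1 ('H'): step: R->6, L=3; H->plug->B->R->D->L->B->refl->C->L'->B->R'->D->plug->A
Char 2 ('D'): step: R->7, L=3; D->plug->A->R->C->L->E->refl->D->L'->E->R'->D->plug->A
Char 3 ('E'): step: R->0, L->4 (L advanced); E->plug->E->R->G->L->E->refl->D->L'->B->R'->H->plug->B
Char 4 ('B'): step: R->1, L=4; B->plug->H->R->B->L->D->refl->E->L'->G->R'->A->plug->D
Char 5 ('A'): step: R->2, L=4; A->plug->D->R->C->L->A->refl->H->L'->H->R'->F->plug->F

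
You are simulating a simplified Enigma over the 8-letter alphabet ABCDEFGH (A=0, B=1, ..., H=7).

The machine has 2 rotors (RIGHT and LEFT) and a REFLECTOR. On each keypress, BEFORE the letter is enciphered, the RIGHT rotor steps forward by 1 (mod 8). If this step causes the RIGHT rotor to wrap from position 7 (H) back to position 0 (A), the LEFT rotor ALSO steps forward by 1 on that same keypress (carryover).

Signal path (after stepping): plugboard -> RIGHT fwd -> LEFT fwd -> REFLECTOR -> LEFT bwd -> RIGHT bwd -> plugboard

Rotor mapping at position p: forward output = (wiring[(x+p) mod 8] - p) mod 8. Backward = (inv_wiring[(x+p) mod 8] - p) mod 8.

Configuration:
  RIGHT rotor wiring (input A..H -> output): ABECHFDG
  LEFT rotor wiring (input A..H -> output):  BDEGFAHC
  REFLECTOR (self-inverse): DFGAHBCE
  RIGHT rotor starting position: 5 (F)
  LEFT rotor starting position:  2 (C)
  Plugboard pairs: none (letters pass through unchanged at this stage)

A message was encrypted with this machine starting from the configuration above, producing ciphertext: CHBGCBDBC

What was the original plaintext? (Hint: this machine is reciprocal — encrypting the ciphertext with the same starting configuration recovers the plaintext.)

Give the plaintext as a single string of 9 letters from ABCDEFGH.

Char 1 ('C'): step: R->6, L=2; C->plug->C->R->C->L->D->refl->A->L'->F->R'->A->plug->A
Char 2 ('H'): step: R->7, L=2; H->plug->H->R->E->L->F->refl->B->L'->H->R'->A->plug->A
Char 3 ('B'): step: R->0, L->3 (L advanced); B->plug->B->R->B->L->C->refl->G->L'->F->R'->F->plug->F
Char 4 ('G'): step: R->1, L=3; G->plug->G->R->F->L->G->refl->C->L'->B->R'->C->plug->C
Char 5 ('C'): step: R->2, L=3; C->plug->C->R->F->L->G->refl->C->L'->B->R'->E->plug->E
Char 6 ('B'): step: R->3, L=3; B->plug->B->R->E->L->H->refl->E->L'->D->R'->E->plug->E
Char 7 ('D'): step: R->4, L=3; D->plug->D->R->C->L->F->refl->B->L'->H->R'->C->plug->C
Char 8 ('B'): step: R->5, L=3; B->plug->B->R->G->L->A->refl->D->L'->A->R'->A->plug->A
Char 9 ('C'): step: R->6, L=3; C->plug->C->R->C->L->F->refl->B->L'->H->R'->H->plug->H

Answer: AAFCEECAH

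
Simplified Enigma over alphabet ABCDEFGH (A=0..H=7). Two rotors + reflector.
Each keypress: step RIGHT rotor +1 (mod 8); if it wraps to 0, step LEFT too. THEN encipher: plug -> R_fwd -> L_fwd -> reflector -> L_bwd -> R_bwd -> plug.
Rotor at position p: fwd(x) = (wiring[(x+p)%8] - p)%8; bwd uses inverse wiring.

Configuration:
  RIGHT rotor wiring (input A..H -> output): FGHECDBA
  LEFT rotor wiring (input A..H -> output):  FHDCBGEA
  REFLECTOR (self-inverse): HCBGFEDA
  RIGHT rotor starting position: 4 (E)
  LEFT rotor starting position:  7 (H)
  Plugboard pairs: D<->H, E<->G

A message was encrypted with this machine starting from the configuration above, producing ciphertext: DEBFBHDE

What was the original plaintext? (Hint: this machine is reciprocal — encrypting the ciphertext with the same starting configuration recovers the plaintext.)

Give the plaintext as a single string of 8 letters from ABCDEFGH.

Answer: HGDHFGEH

Derivation:
Char 1 ('D'): step: R->5, L=7; D->plug->H->R->F->L->C->refl->B->L'->A->R'->D->plug->H
Char 2 ('E'): step: R->6, L=7; E->plug->G->R->E->L->D->refl->G->L'->B->R'->E->plug->G
Char 3 ('B'): step: R->7, L=7; B->plug->B->R->G->L->H->refl->A->L'->C->R'->H->plug->D
Char 4 ('F'): step: R->0, L->0 (L advanced); F->plug->F->R->D->L->C->refl->B->L'->E->R'->D->plug->H
Char 5 ('B'): step: R->1, L=0; B->plug->B->R->G->L->E->refl->F->L'->A->R'->F->plug->F
Char 6 ('H'): step: R->2, L=0; H->plug->D->R->B->L->H->refl->A->L'->H->R'->E->plug->G
Char 7 ('D'): step: R->3, L=0; D->plug->H->R->E->L->B->refl->C->L'->D->R'->G->plug->E
Char 8 ('E'): step: R->4, L=0; E->plug->G->R->D->L->C->refl->B->L'->E->R'->D->plug->H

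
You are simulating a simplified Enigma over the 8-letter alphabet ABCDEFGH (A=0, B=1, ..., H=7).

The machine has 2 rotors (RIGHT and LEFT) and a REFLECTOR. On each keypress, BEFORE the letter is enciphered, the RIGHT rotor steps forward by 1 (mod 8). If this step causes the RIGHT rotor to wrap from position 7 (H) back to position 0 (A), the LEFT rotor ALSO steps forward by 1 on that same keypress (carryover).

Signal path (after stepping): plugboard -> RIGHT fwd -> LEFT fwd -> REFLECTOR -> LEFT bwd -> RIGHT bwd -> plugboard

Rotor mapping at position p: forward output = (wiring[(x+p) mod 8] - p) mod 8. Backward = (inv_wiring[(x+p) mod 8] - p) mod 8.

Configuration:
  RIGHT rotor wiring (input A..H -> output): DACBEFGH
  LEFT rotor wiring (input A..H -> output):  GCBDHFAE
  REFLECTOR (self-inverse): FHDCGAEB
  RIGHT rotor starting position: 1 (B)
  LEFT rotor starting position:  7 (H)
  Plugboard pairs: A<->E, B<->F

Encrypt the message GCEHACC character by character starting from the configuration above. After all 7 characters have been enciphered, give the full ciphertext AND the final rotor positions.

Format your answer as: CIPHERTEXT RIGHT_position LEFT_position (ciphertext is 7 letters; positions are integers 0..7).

Char 1 ('G'): step: R->2, L=7; G->plug->G->R->B->L->H->refl->B->L'->H->R'->B->plug->F
Char 2 ('C'): step: R->3, L=7; C->plug->C->R->C->L->D->refl->C->L'->D->R'->D->plug->D
Char 3 ('E'): step: R->4, L=7; E->plug->A->R->A->L->F->refl->A->L'->F->R'->H->plug->H
Char 4 ('H'): step: R->5, L=7; H->plug->H->R->H->L->B->refl->H->L'->B->R'->B->plug->F
Char 5 ('A'): step: R->6, L=7; A->plug->E->R->E->L->E->refl->G->L'->G->R'->G->plug->G
Char 6 ('C'): step: R->7, L=7; C->plug->C->R->B->L->H->refl->B->L'->H->R'->H->plug->H
Char 7 ('C'): step: R->0, L->0 (L advanced); C->plug->C->R->C->L->B->refl->H->L'->E->R'->E->plug->A
Final: ciphertext=FDHFGHA, RIGHT=0, LEFT=0

Answer: FDHFGHA 0 0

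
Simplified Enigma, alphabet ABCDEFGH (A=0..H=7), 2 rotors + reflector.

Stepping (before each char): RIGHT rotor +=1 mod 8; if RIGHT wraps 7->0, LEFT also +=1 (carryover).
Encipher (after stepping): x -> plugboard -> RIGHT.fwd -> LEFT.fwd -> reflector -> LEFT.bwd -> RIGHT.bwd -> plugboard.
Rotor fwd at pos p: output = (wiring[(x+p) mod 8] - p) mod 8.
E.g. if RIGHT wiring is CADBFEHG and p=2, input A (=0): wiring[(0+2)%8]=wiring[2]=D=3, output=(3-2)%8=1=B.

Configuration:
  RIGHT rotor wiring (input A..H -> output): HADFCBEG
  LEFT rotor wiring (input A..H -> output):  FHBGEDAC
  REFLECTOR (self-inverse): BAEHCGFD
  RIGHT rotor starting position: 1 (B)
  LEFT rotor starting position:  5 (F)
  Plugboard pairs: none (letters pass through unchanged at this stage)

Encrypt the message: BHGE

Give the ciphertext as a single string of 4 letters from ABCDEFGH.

Char 1 ('B'): step: R->2, L=5; B->plug->B->R->D->L->A->refl->B->L'->G->R'->H->plug->H
Char 2 ('H'): step: R->3, L=5; H->plug->H->R->A->L->G->refl->F->L'->C->R'->A->plug->A
Char 3 ('G'): step: R->4, L=5; G->plug->G->R->H->L->H->refl->D->L'->B->R'->H->plug->H
Char 4 ('E'): step: R->5, L=5; E->plug->E->R->D->L->A->refl->B->L'->G->R'->F->plug->F

Answer: HAHF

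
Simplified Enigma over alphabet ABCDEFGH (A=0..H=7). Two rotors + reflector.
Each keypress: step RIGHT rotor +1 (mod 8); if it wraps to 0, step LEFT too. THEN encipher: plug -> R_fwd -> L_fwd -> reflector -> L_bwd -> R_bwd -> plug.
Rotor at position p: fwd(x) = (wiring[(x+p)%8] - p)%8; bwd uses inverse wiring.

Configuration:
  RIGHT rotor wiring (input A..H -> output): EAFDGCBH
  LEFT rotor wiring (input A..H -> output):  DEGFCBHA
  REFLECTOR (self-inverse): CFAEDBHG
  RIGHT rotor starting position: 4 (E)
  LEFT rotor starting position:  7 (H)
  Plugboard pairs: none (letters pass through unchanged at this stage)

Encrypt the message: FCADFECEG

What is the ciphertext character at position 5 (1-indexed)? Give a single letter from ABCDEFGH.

Char 1 ('F'): step: R->5, L=7; F->plug->F->R->A->L->B->refl->F->L'->C->R'->C->plug->C
Char 2 ('C'): step: R->6, L=7; C->plug->C->R->G->L->C->refl->A->L'->H->R'->E->plug->E
Char 3 ('A'): step: R->7, L=7; A->plug->A->R->A->L->B->refl->F->L'->C->R'->H->plug->H
Char 4 ('D'): step: R->0, L->0 (L advanced); D->plug->D->R->D->L->F->refl->B->L'->F->R'->C->plug->C
Char 5 ('F'): step: R->1, L=0; F->plug->F->R->A->L->D->refl->E->L'->B->R'->E->plug->E

E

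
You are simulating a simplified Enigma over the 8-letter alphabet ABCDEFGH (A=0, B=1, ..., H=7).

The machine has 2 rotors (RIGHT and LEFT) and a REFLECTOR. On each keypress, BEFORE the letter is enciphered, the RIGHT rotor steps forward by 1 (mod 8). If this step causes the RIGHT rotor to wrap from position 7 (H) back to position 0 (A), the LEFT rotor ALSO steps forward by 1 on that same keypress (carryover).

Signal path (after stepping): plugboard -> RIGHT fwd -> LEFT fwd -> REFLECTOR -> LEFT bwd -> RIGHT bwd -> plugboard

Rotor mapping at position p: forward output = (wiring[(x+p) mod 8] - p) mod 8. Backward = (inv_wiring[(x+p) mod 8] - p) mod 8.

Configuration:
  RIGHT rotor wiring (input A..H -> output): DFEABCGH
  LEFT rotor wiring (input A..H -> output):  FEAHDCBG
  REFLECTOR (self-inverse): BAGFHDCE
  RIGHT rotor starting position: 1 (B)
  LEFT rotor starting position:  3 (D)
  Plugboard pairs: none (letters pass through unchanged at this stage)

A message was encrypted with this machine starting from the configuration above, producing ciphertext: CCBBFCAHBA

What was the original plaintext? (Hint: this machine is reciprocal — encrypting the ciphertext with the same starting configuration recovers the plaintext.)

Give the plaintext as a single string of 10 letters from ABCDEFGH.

Answer: EEFDAEECDE

Derivation:
Char 1 ('C'): step: R->2, L=3; C->plug->C->R->H->L->F->refl->D->L'->E->R'->E->plug->E
Char 2 ('C'): step: R->3, L=3; C->plug->C->R->H->L->F->refl->D->L'->E->R'->E->plug->E
Char 3 ('B'): step: R->4, L=3; B->plug->B->R->G->L->B->refl->A->L'->B->R'->F->plug->F
Char 4 ('B'): step: R->5, L=3; B->plug->B->R->B->L->A->refl->B->L'->G->R'->D->plug->D
Char 5 ('F'): step: R->6, L=3; F->plug->F->R->C->L->H->refl->E->L'->A->R'->A->plug->A
Char 6 ('C'): step: R->7, L=3; C->plug->C->R->G->L->B->refl->A->L'->B->R'->E->plug->E
Char 7 ('A'): step: R->0, L->4 (L advanced); A->plug->A->R->D->L->C->refl->G->L'->B->R'->E->plug->E
Char 8 ('H'): step: R->1, L=4; H->plug->H->R->C->L->F->refl->D->L'->H->R'->C->plug->C
Char 9 ('B'): step: R->2, L=4; B->plug->B->R->G->L->E->refl->H->L'->A->R'->D->plug->D
Char 10 ('A'): step: R->3, L=4; A->plug->A->R->F->L->A->refl->B->L'->E->R'->E->plug->E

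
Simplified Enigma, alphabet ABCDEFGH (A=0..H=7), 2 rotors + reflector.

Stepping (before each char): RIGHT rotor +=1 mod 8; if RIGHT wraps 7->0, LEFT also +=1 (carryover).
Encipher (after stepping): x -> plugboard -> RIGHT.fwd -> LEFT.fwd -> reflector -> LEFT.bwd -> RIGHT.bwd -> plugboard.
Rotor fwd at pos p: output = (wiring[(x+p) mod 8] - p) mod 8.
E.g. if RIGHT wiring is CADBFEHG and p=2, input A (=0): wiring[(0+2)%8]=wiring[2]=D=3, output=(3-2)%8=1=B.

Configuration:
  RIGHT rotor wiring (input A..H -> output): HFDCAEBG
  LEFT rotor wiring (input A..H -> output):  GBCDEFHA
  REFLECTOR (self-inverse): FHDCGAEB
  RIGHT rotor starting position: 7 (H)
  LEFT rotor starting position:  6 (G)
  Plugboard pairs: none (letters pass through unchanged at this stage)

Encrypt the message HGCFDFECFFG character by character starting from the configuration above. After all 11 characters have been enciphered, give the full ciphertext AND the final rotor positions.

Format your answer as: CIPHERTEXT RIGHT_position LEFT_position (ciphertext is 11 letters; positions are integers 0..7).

Answer: FDFDEBDDEAE 2 0

Derivation:
Char 1 ('H'): step: R->0, L->7 (L advanced); H->plug->H->R->G->L->G->refl->E->L'->E->R'->F->plug->F
Char 2 ('G'): step: R->1, L=7; G->plug->G->R->F->L->F->refl->A->L'->H->R'->D->plug->D
Char 3 ('C'): step: R->2, L=7; C->plug->C->R->G->L->G->refl->E->L'->E->R'->F->plug->F
Char 4 ('F'): step: R->3, L=7; F->plug->F->R->E->L->E->refl->G->L'->G->R'->D->plug->D
Char 5 ('D'): step: R->4, L=7; D->plug->D->R->C->L->C->refl->D->L'->D->R'->E->plug->E
Char 6 ('F'): step: R->5, L=7; F->plug->F->R->G->L->G->refl->E->L'->E->R'->B->plug->B
Char 7 ('E'): step: R->6, L=7; E->plug->E->R->F->L->F->refl->A->L'->H->R'->D->plug->D
Char 8 ('C'): step: R->7, L=7; C->plug->C->R->G->L->G->refl->E->L'->E->R'->D->plug->D
Char 9 ('F'): step: R->0, L->0 (L advanced); F->plug->F->R->E->L->E->refl->G->L'->A->R'->E->plug->E
Char 10 ('F'): step: R->1, L=0; F->plug->F->R->A->L->G->refl->E->L'->E->R'->A->plug->A
Char 11 ('G'): step: R->2, L=0; G->plug->G->R->F->L->F->refl->A->L'->H->R'->E->plug->E
Final: ciphertext=FDFDEBDDEAE, RIGHT=2, LEFT=0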